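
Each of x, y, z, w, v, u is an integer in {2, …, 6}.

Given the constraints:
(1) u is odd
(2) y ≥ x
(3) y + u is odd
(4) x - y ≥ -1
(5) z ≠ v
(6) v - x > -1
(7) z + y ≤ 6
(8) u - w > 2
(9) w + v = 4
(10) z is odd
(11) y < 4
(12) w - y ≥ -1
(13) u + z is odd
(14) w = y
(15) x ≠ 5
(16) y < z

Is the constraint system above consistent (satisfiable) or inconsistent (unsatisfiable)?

Constraint 1 makes u odd and constraint 10 makes z odd, so u + z must be even. Constraint 13 says u + z is odd — contradiction.

Unsatisfiable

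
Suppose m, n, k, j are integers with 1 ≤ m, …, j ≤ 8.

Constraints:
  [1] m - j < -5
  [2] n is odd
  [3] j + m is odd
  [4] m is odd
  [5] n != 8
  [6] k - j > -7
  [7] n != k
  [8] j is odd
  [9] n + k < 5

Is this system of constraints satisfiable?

Unsatisfiable

Constraint 8 makes j odd and constraint 4 makes m odd, so j + m must be even. Constraint 3 says j + m is odd — contradiction.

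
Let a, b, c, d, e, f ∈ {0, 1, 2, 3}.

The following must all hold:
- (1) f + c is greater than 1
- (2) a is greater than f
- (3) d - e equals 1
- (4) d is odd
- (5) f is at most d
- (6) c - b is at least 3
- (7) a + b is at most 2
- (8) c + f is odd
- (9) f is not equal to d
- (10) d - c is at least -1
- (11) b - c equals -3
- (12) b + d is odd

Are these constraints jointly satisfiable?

Satisfiable

Take a = 2, b = 0, c = 3, d = 3, e = 2, f = 0. Then constraint 1: f + c = 3; constraint 3: d - e = 1, and every other listed constraint is also met.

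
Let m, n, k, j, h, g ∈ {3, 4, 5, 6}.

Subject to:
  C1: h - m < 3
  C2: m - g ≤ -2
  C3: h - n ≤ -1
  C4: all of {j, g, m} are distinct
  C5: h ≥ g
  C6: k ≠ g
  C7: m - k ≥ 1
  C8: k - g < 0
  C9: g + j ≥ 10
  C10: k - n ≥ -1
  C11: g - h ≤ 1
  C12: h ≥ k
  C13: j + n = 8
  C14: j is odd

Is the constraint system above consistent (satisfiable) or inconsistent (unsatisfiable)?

Unsatisfiable

Constraints 2, 3, 7, 10, and 11 give h − g ≥ -1, g − m ≥ 2, m − k ≥ 1, k − n ≥ -1, n − h ≥ 1.
Adding all 5 inequalities: the left sides telescope to 0, and the right sides sum to (-1) + 2 + 1 + (-1) + 1 = 2. So 0 ≥ 2, which is false.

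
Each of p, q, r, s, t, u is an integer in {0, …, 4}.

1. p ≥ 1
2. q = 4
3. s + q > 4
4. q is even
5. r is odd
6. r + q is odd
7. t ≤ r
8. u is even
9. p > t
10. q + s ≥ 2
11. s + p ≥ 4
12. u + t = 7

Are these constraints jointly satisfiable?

The assignment p = 4, q = 4, r = 3, s = 1, t = 3, u = 4 works:
  constraint 3 holds since s + q = 5.
  constraint 10 holds since q + s = 5.
  constraint 11 holds since s + p = 5.
The rest check out directly.

Satisfiable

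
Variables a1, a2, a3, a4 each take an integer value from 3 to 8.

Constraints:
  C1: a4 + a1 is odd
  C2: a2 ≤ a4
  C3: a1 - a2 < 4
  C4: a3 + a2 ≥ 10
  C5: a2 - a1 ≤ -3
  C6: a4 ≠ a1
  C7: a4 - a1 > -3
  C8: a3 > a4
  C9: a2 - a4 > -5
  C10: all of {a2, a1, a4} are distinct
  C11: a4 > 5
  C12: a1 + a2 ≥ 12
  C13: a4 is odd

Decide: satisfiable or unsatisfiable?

Satisfiable

The assignment a1 = 8, a2 = 5, a3 = 8, a4 = 7 works:
  constraint 3 holds since a1 - a2 = 3.
  constraint 4 holds since a3 + a2 = 13.
  constraint 5 holds since a2 - a1 = -3.
The rest check out directly.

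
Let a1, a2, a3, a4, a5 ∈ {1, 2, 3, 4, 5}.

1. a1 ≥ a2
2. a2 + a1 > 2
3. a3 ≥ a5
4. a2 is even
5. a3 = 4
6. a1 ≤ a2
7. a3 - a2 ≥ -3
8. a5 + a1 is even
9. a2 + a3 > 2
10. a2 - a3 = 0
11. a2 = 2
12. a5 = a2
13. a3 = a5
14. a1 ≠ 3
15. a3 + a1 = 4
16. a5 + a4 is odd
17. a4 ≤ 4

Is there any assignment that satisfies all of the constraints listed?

Unsatisfiable

Constraint 5 fixes a3 = 4 and constraint 11 fixes a2 = 2. Constraints 12 and 13 give a3 = a5 = a2, so a3 = a2. But 4 ≠ 2 — contradiction.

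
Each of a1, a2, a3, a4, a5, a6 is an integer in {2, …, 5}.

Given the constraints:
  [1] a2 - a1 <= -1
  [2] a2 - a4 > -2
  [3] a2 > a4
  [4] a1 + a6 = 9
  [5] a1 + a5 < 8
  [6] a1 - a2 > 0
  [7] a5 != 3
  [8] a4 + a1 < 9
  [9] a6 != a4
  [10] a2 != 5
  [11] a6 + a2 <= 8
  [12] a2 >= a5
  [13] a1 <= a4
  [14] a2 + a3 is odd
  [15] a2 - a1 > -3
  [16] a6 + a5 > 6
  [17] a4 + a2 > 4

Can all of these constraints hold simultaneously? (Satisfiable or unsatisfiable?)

Constraints 3, 6, and 13 give a1 ≤ a4, a4 < a2, a2 < a1. Chaining: a1 ≤ a4 < a2 < a1, which forces a1 < a1 — impossible.

Unsatisfiable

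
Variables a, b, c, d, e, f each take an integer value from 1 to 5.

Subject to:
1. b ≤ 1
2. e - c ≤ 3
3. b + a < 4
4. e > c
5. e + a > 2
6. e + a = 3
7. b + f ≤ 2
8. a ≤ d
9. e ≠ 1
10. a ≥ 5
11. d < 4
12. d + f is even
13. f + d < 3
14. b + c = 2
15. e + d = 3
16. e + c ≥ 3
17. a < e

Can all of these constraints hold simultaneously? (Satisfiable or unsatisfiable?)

From constraints 8 and 10: d ≥ a and a ≥ 5, so d ≥ 5. From constraint 11: d ≤ 3. But 3 < 5, so no value of d works.

Unsatisfiable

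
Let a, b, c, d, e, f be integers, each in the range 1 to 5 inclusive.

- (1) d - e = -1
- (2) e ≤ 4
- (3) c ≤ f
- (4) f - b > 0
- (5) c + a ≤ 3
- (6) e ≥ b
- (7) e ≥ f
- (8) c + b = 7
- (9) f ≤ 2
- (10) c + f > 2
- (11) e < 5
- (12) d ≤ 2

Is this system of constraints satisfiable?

From constraints 3 and 9: c ≤ f ≤ 2. From constraints 2 and 6: b ≤ e ≤ 4. Hence c + b ≤ 6. But constraint 8 requires c + b = 7, and 7 > 6. Contradiction.

Unsatisfiable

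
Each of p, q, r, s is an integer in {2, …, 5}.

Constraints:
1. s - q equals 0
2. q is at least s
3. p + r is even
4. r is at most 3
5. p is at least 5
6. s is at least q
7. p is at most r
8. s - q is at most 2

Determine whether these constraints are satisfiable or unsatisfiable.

From constraint 5: p ≥ 5. From constraints 4 and 7: p ≤ r and r ≤ 3, so p ≤ 3. But 3 < 5, so no value of p works.

Unsatisfiable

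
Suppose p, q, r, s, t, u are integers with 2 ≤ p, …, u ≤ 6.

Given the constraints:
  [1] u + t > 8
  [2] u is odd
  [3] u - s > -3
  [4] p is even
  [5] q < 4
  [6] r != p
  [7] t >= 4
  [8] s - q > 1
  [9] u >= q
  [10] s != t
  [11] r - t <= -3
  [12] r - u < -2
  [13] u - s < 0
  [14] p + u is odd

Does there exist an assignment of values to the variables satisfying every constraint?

Satisfiable

Take p = 4, q = 3, r = 2, s = 6, t = 5, u = 5. Then constraint 1: u + t = 10; constraint 3: u - s = -1; constraint 8: s - q = 3, and every other listed constraint is also met.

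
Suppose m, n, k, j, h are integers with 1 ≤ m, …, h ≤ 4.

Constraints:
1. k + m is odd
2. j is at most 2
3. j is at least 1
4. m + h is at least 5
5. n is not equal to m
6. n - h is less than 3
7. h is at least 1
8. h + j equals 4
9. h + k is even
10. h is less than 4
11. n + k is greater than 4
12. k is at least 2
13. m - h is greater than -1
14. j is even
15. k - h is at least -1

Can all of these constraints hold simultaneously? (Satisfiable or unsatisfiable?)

Take m = 3, n = 4, k = 2, j = 2, h = 2. Then constraint 4: m + h = 5; constraint 6: n - h = 2; constraint 8: h + j = 4, and every other listed constraint is also met.

Satisfiable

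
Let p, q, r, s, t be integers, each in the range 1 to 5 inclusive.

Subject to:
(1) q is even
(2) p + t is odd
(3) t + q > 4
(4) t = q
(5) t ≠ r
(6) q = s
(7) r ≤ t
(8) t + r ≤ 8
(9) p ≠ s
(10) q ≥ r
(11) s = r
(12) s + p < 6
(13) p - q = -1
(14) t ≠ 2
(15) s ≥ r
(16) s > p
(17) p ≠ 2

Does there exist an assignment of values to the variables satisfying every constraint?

From constraints 4, 6, and 11, t = q = s = r, so t = r. But constraint 5 says t ≠ r. Contradiction.

Unsatisfiable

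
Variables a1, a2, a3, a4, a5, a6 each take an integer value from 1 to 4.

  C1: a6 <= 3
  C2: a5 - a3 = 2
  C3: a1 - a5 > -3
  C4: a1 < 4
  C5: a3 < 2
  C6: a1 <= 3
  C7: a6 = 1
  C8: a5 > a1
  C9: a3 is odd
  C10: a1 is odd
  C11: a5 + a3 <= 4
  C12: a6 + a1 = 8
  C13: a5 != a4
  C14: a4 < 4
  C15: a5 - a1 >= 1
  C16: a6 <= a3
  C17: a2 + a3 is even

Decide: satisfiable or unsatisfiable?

Unsatisfiable

From constraint 1: a6 ≤ 3. From constraint 6: a1 ≤ 3. Hence a6 + a1 ≤ 6. But constraint 12 requires a6 + a1 = 8, and 8 > 6. Contradiction.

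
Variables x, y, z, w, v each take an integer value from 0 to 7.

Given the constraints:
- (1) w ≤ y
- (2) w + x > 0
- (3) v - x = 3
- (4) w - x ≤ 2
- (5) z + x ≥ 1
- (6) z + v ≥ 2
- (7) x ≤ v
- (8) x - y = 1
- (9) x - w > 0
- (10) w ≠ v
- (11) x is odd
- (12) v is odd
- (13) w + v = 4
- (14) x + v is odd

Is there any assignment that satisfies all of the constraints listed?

Unsatisfiable

Constraint 11 makes x odd and constraint 12 makes v odd, so x + v must be even. Constraint 14 says x + v is odd — contradiction.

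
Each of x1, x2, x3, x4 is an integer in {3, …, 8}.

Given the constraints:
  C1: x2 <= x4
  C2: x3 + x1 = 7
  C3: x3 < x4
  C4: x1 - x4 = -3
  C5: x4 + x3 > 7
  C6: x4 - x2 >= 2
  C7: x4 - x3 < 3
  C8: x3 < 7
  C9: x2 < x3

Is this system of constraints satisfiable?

Satisfiable

Try x1 = 3, x2 = 3, x3 = 4, x4 = 6.
Check constraint 2: x3 + x1 = 7; constraint 4: x1 - x4 = -3. The remaining constraints are straightforward to verify.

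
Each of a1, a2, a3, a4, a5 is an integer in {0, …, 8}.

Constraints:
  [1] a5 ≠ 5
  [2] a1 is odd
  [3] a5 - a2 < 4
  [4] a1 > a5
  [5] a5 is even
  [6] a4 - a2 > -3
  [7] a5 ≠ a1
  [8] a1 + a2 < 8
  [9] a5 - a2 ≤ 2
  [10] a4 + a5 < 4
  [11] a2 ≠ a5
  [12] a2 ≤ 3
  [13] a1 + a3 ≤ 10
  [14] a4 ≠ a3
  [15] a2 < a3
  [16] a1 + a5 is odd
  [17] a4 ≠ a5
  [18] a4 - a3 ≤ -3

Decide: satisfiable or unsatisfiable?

Satisfiable

One satisfying assignment is a1 = 5, a2 = 0, a3 = 5, a4 = 0, a5 = 2.
For the less obvious constraints — constraint 3: a5 - a2 = 2; constraint 6: a4 - a2 = 0; constraint 8: a1 + a2 = 5 — and the others hold by inspection.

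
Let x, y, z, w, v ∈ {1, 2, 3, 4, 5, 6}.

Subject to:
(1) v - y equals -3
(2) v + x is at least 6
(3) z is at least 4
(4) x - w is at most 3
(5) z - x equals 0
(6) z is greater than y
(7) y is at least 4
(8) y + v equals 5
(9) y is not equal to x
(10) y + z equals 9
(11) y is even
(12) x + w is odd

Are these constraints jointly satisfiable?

Satisfiable

Setting (x, y, z, w, v) = (5, 4, 5, 4, 1) satisfies everything: constraint 1: v - y = -3; constraint 2: v + x = 6, and the others follow.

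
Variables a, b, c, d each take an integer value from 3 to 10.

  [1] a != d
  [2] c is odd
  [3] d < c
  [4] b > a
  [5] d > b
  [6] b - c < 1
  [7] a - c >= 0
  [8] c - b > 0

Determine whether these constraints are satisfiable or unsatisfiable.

Constraints 3, 4, 5, and 7 give a < b, b < d, d < c, c ≤ a. Chaining: a < b < d < c ≤ a, which forces a < a — impossible.

Unsatisfiable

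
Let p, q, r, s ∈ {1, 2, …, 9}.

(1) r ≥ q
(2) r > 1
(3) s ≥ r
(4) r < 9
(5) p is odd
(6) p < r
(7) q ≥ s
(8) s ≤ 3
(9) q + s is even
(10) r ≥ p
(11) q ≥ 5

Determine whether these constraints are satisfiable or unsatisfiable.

From constraints 1 and 11: r ≥ q and q ≥ 5, so r ≥ 5. From constraints 3 and 8: r ≤ s and s ≤ 3, so r ≤ 3. But 3 < 5, so no value of r works.

Unsatisfiable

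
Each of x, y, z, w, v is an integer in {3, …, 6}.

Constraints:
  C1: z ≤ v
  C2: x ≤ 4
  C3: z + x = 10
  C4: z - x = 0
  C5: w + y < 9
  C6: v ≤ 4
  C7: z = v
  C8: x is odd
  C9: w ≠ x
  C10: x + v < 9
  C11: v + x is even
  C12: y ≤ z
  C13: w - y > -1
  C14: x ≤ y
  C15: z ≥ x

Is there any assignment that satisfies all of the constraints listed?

From constraints 1 and 6: z ≤ v ≤ 4. From constraint 2: x ≤ 4. Hence z + x ≤ 8. But constraint 3 requires z + x = 10, and 10 > 8. Contradiction.

Unsatisfiable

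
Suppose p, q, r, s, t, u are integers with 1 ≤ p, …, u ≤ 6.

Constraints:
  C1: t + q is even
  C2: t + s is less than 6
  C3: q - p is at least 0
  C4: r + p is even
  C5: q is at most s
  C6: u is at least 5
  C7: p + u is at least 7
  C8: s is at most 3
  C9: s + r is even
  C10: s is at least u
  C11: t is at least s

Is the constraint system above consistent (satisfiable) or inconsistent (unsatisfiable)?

From constraints 6 and 10: s ≥ u and u ≥ 5, so s ≥ 5. From constraint 8: s ≤ 3. But 3 < 5, so no value of s works.

Unsatisfiable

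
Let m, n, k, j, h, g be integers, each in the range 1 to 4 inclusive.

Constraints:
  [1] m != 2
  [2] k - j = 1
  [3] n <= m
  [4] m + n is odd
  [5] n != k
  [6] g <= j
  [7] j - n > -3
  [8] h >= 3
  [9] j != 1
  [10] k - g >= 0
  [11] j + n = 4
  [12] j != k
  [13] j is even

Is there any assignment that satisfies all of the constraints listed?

Take m = 3, n = 2, k = 3, j = 2, h = 4, g = 2. Then constraint 2: k - j = 1; constraint 7: j - n = 0; constraint 10: k - g = 1, and every other listed constraint is also met.

Satisfiable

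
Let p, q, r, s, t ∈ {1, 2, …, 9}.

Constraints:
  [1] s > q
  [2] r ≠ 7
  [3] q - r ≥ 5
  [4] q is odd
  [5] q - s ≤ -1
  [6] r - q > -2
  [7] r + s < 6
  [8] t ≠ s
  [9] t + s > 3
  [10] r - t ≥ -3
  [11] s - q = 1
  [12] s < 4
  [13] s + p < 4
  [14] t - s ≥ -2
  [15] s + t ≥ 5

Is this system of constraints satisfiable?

Constraints 3, 5, 10, and 14 give q − r ≥ 5, r − t ≥ -3, t − s ≥ -2, s − q ≥ 1.
Adding all 4 inequalities: the left sides telescope to 0, and the right sides sum to 5 + (-3) + (-2) + 1 = 1. So 0 ≥ 1, which is false.

Unsatisfiable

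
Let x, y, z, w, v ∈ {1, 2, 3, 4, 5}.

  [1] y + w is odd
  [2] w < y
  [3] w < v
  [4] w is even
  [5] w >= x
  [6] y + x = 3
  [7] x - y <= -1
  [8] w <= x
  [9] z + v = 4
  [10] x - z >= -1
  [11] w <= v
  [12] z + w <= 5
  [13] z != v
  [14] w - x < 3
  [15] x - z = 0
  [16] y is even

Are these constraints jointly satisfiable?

Constraint 16 makes y even and constraint 4 makes w even, so y + w must be even. Constraint 1 says y + w is odd — contradiction.

Unsatisfiable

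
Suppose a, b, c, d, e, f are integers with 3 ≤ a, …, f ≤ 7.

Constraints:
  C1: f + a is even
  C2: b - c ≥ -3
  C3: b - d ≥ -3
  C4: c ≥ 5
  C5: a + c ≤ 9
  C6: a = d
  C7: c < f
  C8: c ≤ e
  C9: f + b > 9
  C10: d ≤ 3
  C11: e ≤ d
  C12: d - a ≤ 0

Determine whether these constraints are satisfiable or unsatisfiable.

From constraints 4 and 8: e ≥ c and c ≥ 5, so e ≥ 5. From constraints 10 and 11: e ≤ d and d ≤ 3, so e ≤ 3. But 3 < 5, so no value of e works.

Unsatisfiable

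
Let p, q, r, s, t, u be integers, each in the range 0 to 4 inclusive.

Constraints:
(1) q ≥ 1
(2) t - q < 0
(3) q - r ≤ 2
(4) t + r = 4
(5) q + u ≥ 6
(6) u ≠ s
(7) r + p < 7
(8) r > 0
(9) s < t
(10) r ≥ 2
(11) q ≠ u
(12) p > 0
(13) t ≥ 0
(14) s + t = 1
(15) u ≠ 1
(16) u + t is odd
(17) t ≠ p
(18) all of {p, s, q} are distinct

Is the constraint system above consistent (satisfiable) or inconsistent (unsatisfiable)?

One satisfying assignment is p = 3, q = 2, r = 3, s = 0, t = 1, u = 4.
For the less obvious constraints — constraint 2: t - q = -1; constraint 3: q - r = -1 — and the others hold by inspection.

Satisfiable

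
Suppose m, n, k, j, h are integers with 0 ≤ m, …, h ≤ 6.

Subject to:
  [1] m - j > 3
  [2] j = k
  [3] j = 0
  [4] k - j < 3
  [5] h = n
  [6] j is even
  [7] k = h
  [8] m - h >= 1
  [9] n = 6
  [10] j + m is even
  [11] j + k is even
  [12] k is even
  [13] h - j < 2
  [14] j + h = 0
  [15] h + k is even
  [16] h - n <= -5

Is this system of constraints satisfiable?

Unsatisfiable

Constraint 3 fixes j = 0 and constraint 9 fixes n = 6. Constraints 2, 5, and 7 give j = k = h = n, so j = n. But 0 ≠ 6 — contradiction.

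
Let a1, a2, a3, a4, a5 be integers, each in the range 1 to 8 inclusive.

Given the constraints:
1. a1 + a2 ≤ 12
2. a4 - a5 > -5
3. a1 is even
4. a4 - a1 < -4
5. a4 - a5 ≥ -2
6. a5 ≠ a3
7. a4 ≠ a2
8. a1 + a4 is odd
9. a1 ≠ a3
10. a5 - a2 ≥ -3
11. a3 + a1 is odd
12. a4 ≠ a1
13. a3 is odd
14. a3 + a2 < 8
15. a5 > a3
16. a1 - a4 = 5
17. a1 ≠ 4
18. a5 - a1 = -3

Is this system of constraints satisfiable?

Satisfiable

Take a1 = 6, a2 = 6, a3 = 1, a4 = 1, a5 = 3. Then constraint 1: a1 + a2 = 12; constraint 2: a4 - a5 = -2; constraint 4: a4 - a1 = -5, and every other listed constraint is also met.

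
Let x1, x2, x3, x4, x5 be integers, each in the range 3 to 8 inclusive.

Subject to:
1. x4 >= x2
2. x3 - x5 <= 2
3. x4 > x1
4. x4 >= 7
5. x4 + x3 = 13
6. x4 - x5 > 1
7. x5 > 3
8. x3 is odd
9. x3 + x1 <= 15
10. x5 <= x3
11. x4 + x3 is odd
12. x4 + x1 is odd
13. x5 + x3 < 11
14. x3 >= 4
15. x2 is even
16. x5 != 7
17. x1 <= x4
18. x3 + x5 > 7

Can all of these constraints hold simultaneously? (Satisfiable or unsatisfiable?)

Satisfiable

The assignment x1 = 7, x2 = 8, x3 = 5, x4 = 8, x5 = 4 works:
  constraint 2 holds since x3 - x5 = 1.
  constraint 5 holds since x4 + x3 = 13.
The rest check out directly.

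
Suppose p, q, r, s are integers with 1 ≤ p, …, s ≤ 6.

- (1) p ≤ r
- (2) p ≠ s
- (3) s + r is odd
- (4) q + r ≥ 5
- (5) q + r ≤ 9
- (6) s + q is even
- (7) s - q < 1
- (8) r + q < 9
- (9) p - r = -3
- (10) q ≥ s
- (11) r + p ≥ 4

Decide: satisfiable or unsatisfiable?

Try p = 1, q = 3, r = 4, s = 3.
Check constraint 4: q + r = 7; constraint 5: q + r = 7. The remaining constraints are straightforward to verify.

Satisfiable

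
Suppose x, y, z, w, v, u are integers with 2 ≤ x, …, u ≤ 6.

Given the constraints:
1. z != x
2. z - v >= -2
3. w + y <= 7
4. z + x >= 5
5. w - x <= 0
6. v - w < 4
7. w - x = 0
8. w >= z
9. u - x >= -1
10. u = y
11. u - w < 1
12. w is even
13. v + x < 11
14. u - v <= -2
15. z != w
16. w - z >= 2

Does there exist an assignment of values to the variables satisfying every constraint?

Unsatisfiable

Constraints 2, 5, 9, 14, and 16 give w − z ≥ 2, z − v ≥ -2, v − u ≥ 2, u − x ≥ -1, x − w ≥ 0.
Adding all 5 inequalities: the left sides telescope to 0, and the right sides sum to 2 + (-2) + 2 + (-1) + 0 = 1. So 0 ≥ 1, which is false.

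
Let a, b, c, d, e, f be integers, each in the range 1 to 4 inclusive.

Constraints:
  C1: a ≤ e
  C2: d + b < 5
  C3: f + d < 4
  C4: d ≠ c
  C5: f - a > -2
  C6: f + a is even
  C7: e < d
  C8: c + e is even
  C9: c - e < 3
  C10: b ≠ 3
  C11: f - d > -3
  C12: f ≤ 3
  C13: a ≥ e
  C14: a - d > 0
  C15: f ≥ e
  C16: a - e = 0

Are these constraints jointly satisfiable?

Unsatisfiable

Constraints 1, 7, and 14 give d < a, a ≤ e, e < d. Chaining: d < a ≤ e < d, which forces d < d — impossible.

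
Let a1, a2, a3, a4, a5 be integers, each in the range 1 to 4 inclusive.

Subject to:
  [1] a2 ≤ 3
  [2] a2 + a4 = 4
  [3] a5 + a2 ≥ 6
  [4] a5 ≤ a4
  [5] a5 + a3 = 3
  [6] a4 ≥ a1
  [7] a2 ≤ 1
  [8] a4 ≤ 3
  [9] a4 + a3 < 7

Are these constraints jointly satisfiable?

Unsatisfiable

From constraints 4 and 8: a5 ≤ a4 ≤ 3. From constraint 7: a2 ≤ 1. Hence a5 + a2 ≤ 4. But constraint 3 requires a5 + a2 ≥ 6, and 6 > 4. Contradiction.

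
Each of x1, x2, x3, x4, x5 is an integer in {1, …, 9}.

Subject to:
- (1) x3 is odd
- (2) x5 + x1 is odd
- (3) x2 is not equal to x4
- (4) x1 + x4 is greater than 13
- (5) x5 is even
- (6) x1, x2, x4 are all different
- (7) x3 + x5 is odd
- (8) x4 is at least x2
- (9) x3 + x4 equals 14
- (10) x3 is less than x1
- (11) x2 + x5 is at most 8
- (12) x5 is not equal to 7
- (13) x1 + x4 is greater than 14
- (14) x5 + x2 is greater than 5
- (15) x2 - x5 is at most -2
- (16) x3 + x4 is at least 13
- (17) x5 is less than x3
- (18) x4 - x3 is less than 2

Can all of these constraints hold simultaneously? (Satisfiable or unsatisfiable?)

Satisfiable

Setting (x1, x2, x3, x4, x5) = (9, 2, 7, 7, 6) satisfies everything: constraint 4: x1 + x4 = 16; constraint 9: x3 + x4 = 14; constraint 11: x2 + x5 = 8, and the others follow.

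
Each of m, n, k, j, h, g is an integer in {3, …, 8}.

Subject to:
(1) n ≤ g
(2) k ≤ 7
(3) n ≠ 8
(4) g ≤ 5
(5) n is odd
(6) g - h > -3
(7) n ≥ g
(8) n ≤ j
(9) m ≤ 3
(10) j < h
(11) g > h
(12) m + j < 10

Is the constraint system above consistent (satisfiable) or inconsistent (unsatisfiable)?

Constraints 7, 8, 10, and 11 give n ≤ j, j < h, h < g, g ≤ n. Chaining: n ≤ j < h < g ≤ n, which forces n < n — impossible.

Unsatisfiable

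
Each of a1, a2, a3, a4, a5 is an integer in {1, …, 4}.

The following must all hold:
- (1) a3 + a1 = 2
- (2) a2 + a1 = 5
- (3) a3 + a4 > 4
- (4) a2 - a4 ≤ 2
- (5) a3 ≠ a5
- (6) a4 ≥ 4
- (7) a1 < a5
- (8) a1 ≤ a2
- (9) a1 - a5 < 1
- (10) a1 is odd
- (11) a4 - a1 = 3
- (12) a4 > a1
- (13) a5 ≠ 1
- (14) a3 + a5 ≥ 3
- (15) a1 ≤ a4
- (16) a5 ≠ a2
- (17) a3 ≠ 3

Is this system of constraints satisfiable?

Take a1 = 1, a2 = 4, a3 = 1, a4 = 4, a5 = 3. Then constraint 1: a3 + a1 = 2; constraint 2: a2 + a1 = 5, and every other listed constraint is also met.

Satisfiable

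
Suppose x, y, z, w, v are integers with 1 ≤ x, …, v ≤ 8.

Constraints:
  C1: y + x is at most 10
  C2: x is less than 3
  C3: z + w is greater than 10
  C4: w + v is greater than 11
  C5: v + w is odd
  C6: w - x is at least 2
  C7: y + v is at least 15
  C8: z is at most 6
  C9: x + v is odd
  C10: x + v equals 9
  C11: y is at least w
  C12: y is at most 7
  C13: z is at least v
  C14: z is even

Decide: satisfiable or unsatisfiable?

Unsatisfiable

From constraint 12: y ≤ 7. From constraints 8 and 13: v ≤ z ≤ 6. Hence y + v ≤ 13. But constraint 7 requires y + v ≥ 15, and 15 > 13. Contradiction.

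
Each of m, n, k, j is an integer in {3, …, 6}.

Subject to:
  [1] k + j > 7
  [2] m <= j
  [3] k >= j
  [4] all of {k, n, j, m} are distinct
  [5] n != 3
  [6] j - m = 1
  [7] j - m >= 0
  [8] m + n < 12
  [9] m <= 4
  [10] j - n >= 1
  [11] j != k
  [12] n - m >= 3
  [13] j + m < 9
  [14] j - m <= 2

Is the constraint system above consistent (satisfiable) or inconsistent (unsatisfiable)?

Unsatisfiable

Constraints 10, 12, and 14 give m − j ≥ -2, j − n ≥ 1, n − m ≥ 3.
Adding all 3 inequalities: the left sides telescope to 0, and the right sides sum to (-2) + 1 + 3 = 2. So 0 ≥ 2, which is false.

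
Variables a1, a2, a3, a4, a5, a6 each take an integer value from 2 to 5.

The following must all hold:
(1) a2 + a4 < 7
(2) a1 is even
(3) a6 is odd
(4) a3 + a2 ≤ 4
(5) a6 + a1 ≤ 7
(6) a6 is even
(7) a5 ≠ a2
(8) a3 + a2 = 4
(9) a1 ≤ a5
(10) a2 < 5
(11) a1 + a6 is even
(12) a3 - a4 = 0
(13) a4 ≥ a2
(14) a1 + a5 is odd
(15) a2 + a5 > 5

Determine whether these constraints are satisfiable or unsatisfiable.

Constraint 2 makes a1 even and constraint 3 makes a6 odd, so a1 + a6 must be odd. Constraint 11 says a1 + a6 is even — contradiction.

Unsatisfiable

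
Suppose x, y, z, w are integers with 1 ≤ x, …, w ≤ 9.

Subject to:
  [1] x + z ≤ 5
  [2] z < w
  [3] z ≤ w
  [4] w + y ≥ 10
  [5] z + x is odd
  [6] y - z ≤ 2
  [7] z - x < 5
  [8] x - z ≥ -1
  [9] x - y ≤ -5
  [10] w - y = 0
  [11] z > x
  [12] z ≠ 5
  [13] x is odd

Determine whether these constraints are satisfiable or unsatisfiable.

Constraints 6, 8, and 9 give z − y ≥ -2, y − x ≥ 5, x − z ≥ -1.
Adding all 3 inequalities: the left sides telescope to 0, and the right sides sum to (-2) + 5 + (-1) = 2. So 0 ≥ 2, which is false.

Unsatisfiable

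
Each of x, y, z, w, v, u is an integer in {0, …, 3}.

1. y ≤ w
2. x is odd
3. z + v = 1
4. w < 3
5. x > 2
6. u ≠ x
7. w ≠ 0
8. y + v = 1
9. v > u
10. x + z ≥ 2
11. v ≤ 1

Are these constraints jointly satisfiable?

Satisfiable

The assignment x = 3, y = 0, z = 0, w = 2, v = 1, u = 0 works:
  constraint 3 holds since z + v = 1.
  constraint 8 holds since y + v = 1.
The rest check out directly.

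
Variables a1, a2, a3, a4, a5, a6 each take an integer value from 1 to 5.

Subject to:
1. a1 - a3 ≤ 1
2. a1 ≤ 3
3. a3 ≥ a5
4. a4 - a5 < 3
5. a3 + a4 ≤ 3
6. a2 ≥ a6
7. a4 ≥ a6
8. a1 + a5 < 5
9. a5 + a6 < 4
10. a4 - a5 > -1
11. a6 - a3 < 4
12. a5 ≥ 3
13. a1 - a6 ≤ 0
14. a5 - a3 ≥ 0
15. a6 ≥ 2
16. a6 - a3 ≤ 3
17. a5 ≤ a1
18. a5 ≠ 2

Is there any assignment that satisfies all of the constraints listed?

Unsatisfiable

From constraints 3 and 12: a3 ≥ a5 ≥ 3. From constraints 7 and 15: a4 ≥ a6 ≥ 2. Hence a3 + a4 ≥ 5. But constraint 5 requires a3 + a4 ≤ 3, and 3 < 5. Contradiction.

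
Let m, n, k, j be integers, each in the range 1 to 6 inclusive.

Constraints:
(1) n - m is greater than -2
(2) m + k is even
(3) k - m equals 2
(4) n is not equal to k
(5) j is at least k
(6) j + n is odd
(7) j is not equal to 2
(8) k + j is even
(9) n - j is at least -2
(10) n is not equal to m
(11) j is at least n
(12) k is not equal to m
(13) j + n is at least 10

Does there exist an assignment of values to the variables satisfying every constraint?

Satisfiable

The assignment m = 4, n = 5, k = 6, j = 6 works:
  constraint 1 holds since n - m = 1.
  constraint 3 holds since k - m = 2.
The rest check out directly.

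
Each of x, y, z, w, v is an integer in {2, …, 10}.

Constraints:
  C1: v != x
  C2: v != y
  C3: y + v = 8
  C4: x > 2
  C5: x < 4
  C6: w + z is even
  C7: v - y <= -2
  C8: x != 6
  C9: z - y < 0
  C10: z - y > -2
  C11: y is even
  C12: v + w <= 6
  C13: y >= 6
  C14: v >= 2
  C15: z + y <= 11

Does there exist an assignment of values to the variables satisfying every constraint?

Satisfiable

The assignment x = 3, y = 6, z = 5, w = 3, v = 2 works:
  constraint 3 holds since y + v = 8.
  constraint 7 holds since v - y = -4.
The rest check out directly.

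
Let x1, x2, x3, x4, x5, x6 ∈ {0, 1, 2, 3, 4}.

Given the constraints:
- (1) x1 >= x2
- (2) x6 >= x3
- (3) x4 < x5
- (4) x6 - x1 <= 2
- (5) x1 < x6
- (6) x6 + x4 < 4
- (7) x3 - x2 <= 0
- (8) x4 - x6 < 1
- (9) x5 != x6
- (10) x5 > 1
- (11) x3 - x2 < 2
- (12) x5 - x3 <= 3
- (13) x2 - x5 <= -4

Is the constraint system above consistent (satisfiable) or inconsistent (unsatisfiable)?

Constraints 7, 12, and 13 give x2 − x3 ≥ 0, x3 − x5 ≥ -3, x5 − x2 ≥ 4.
Adding all 3 inequalities: the left sides telescope to 0, and the right sides sum to 0 + (-3) + 4 = 1. So 0 ≥ 1, which is false.

Unsatisfiable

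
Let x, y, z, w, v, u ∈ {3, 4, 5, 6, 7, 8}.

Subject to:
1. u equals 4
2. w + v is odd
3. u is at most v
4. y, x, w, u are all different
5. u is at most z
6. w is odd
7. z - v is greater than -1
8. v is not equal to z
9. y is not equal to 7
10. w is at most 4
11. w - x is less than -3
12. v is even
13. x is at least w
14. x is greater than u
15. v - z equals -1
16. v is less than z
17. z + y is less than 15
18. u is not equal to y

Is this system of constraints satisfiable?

Satisfiable

One satisfying assignment is x = 7, y = 5, z = 7, w = 3, v = 6, u = 4.
For the less obvious constraints — constraint 7: z - v = 1; constraint 11: w - x = -4 — and the others hold by inspection.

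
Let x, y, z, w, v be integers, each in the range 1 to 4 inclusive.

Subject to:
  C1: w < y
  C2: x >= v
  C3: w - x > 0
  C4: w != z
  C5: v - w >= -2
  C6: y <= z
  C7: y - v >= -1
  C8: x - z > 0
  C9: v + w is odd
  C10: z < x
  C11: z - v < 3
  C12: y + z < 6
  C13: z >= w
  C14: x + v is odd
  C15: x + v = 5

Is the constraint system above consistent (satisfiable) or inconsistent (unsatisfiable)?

Unsatisfiable

Constraints 1, 3, 6, and 10 give x < w, w < y, y ≤ z, z < x. Chaining: x < w < y ≤ z < x, which forces x < x — impossible.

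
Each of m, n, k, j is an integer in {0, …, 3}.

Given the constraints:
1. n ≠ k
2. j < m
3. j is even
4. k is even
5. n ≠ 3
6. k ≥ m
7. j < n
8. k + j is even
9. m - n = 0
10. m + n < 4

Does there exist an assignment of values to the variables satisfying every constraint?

The assignment m = 1, n = 1, k = 2, j = 0 works:
  constraint 3 holds since j = 0 is even.
  constraint 9 holds since m - n = 0.
  constraint 10 holds since m + n = 2.
The rest check out directly.

Satisfiable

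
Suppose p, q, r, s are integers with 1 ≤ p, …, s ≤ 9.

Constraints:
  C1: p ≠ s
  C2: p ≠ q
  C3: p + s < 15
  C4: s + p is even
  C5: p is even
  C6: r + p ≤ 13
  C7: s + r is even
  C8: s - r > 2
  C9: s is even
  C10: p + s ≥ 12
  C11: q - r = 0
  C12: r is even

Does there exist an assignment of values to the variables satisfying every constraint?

Satisfiable

The assignment p = 8, q = 2, r = 2, s = 6 works:
  constraint 3 holds since p + s = 14.
  constraint 6 holds since r + p = 10.
  constraint 8 holds since s - r = 4.
The rest check out directly.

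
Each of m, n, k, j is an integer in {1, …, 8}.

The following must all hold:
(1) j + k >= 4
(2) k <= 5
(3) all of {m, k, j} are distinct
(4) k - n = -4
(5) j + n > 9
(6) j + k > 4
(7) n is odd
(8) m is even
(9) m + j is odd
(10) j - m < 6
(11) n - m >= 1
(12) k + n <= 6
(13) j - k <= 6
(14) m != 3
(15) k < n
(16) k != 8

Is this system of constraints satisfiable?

Satisfiable

The assignment m = 2, n = 5, k = 1, j = 5 works:
  constraint 1 holds since j + k = 6.
  constraint 4 holds since k - n = -4.
  constraint 5 holds since j + n = 10.
The rest check out directly.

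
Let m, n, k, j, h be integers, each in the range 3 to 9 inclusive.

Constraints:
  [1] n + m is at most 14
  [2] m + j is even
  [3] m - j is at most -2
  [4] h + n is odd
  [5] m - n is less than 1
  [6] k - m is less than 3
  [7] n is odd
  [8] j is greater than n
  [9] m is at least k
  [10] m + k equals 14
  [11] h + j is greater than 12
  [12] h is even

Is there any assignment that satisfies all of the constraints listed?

Setting (m, n, k, j, h) = (7, 7, 7, 9, 4) satisfies everything: constraint 1: n + m = 14; constraint 3: m - j = -2; constraint 5: m - n = 0, and the others follow.

Satisfiable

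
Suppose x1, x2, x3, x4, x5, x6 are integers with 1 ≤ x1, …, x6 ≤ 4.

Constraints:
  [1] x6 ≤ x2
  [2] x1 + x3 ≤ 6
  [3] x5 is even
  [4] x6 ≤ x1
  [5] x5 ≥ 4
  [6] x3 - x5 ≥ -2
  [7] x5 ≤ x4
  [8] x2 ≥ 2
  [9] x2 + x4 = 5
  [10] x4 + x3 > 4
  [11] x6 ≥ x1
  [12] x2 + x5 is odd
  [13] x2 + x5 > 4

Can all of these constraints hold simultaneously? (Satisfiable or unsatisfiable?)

Unsatisfiable

From constraint 8: x2 ≥ 2. From constraints 5 and 7: x4 ≥ x5 ≥ 4. Hence x2 + x4 ≥ 6. But constraint 9 requires x2 + x4 = 5, and 5 < 6. Contradiction.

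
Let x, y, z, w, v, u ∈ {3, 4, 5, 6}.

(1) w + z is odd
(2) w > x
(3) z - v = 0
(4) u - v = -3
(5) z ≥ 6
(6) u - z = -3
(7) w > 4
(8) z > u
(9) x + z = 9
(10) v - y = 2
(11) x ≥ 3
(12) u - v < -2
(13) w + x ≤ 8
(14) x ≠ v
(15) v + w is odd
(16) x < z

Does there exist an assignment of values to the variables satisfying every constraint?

One satisfying assignment is x = 3, y = 4, z = 6, w = 5, v = 6, u = 3.
For the less obvious constraints — constraint 3: z - v = 0; constraint 4: u - v = -3 — and the others hold by inspection.

Satisfiable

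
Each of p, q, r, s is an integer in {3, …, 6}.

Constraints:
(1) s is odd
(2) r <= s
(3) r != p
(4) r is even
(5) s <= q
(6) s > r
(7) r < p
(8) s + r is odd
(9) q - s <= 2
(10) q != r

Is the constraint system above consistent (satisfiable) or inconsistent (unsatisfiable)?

Try p = 6, q = 6, r = 4, s = 5.
Check constraint 1: s = 5 is odd; constraint 4: r = 4 is even; constraint 9: q - s = 1. The remaining constraints are straightforward to verify.

Satisfiable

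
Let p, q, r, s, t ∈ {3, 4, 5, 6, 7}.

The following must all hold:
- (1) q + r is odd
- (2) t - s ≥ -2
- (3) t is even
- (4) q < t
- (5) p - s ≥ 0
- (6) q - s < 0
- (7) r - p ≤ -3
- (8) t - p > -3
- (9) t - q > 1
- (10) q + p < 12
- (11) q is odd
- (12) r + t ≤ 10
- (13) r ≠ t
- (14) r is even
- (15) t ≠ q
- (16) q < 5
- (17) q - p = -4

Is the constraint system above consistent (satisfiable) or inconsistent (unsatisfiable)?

Satisfiable

One satisfying assignment is p = 7, q = 3, r = 4, s = 5, t = 6.
For the less obvious constraints — constraint 2: t - s = 1; constraint 5: p - s = 2 — and the others hold by inspection.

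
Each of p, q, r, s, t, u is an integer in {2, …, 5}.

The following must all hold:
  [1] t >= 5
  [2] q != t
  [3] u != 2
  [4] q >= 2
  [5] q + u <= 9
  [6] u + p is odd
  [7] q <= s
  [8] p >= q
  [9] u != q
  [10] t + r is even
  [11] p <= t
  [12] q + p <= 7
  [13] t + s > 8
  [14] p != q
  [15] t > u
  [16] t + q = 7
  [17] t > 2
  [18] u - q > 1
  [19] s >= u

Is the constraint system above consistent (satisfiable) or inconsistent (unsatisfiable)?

Satisfiable

Take p = 5, q = 2, r = 5, s = 4, t = 5, u = 4. Then constraint 5: q + u = 6; constraint 12: q + p = 7; constraint 13: t + s = 9, and every other listed constraint is also met.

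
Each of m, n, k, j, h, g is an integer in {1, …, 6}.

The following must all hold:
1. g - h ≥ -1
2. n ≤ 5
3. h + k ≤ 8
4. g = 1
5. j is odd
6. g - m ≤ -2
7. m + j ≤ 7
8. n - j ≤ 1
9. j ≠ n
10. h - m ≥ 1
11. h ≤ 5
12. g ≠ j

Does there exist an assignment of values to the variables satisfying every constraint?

Unsatisfiable

Constraints 1, 6, and 10 give h − m ≥ 1, m − g ≥ 2, g − h ≥ -1.
Adding all 3 inequalities: the left sides telescope to 0, and the right sides sum to 1 + 2 + (-1) = 2. So 0 ≥ 2, which is false.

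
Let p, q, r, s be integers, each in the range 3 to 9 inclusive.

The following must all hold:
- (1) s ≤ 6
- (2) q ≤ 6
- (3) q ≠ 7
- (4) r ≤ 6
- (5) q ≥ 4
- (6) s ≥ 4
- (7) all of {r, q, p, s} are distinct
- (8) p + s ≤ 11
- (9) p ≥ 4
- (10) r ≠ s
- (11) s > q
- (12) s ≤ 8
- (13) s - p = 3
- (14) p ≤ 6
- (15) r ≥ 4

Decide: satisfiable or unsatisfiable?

Constraints 1, 2, 4, 5, 6, 9, 14, and 15 confine each of r, q, p, s to the 3 values {4, …, 6}.
Constraint 7 requires all 4 of them to be distinct, but only 3 values are available — impossible by the pigeonhole principle.

Unsatisfiable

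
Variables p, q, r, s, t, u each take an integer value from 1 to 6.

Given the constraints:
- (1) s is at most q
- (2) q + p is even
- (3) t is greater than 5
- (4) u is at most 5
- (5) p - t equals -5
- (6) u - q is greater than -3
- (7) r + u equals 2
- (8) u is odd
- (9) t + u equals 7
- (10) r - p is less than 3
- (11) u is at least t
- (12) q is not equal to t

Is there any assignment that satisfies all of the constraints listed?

From constraint 3: t ≥ 6. From constraints 4 and 11: t ≤ u and u ≤ 5, so t ≤ 5. But 5 < 6, so no value of t works.

Unsatisfiable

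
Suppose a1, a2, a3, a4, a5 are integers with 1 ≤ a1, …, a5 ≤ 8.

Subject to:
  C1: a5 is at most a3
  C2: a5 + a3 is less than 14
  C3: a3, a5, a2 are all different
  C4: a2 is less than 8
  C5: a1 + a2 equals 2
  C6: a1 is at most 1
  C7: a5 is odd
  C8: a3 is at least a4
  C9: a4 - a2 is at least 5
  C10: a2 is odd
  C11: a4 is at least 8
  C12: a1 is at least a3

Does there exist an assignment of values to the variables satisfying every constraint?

Unsatisfiable

From constraints 8 and 11: a3 ≥ a4 and a4 ≥ 8, so a3 ≥ 8. From constraints 6 and 12: a3 ≤ a1 and a1 ≤ 1, so a3 ≤ 1. But 1 < 8, so no value of a3 works.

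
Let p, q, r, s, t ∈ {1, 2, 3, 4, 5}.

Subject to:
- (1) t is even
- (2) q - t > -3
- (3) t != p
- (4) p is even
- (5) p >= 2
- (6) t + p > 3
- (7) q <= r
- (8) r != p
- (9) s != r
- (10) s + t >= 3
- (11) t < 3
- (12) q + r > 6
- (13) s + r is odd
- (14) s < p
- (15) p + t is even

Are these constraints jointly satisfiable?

The assignment p = 4, q = 2, r = 5, s = 2, t = 2 works:
  constraint 2 holds since q - t = 0.
  constraint 6 holds since t + p = 6.
The rest check out directly.

Satisfiable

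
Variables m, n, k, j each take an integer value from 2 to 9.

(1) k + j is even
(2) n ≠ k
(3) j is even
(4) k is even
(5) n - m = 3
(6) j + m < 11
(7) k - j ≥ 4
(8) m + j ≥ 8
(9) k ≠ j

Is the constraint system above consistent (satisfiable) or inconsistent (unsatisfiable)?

Satisfiable

One satisfying assignment is m = 6, n = 9, k = 8, j = 4.
For the less obvious constraints — constraint 5: n - m = 3; constraint 6: j + m = 10; constraint 7: k - j = 4 — and the others hold by inspection.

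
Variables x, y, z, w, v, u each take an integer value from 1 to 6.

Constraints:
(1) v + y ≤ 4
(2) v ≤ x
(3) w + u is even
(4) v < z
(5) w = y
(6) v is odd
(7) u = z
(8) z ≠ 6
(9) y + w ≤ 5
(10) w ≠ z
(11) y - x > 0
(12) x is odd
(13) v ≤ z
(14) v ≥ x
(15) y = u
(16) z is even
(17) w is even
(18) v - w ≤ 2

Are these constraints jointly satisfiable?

Unsatisfiable

From constraints 5, 7, and 15, w = y = u = z, so w = z. But constraint 10 says w ≠ z. Contradiction.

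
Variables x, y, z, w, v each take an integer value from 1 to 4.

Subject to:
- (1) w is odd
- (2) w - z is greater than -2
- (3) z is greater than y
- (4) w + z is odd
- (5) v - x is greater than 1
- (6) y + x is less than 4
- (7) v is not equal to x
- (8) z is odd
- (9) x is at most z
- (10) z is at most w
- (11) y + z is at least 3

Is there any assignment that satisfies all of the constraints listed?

Constraint 1 makes w odd and constraint 8 makes z odd, so w + z must be even. Constraint 4 says w + z is odd — contradiction.

Unsatisfiable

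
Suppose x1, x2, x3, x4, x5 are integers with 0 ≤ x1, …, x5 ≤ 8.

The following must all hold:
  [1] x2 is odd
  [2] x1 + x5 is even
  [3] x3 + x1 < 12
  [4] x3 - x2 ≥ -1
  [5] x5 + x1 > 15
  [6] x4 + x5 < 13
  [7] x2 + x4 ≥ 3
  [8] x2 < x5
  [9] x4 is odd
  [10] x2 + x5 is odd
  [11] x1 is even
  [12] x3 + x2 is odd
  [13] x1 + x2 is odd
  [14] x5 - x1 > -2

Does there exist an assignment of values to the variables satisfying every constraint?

Setting (x1, x2, x3, x4, x5) = (8, 3, 2, 3, 8) satisfies everything: constraint 3: x3 + x1 = 10; constraint 4: x3 - x2 = -1, and the others follow.

Satisfiable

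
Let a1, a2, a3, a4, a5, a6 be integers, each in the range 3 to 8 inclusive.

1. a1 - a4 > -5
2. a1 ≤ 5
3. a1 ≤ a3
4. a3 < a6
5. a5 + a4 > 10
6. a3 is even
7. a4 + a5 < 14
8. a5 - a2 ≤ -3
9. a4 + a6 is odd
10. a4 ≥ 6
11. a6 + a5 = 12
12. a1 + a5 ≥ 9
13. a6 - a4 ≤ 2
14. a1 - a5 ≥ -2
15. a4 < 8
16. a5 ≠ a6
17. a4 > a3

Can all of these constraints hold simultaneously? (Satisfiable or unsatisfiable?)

Satisfiable

Take a1 = 5, a2 = 7, a3 = 6, a4 = 7, a5 = 4, a6 = 8. Then constraint 1: a1 - a4 = -2; constraint 5: a5 + a4 = 11, and every other listed constraint is also met.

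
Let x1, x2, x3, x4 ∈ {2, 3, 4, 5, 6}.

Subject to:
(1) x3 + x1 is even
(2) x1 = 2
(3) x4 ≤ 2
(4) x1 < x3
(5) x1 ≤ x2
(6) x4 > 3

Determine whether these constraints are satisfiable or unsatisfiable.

From constraint 6: x4 ≥ 4. From constraint 3: x4 ≤ 2. But 2 < 4, so no value of x4 works.

Unsatisfiable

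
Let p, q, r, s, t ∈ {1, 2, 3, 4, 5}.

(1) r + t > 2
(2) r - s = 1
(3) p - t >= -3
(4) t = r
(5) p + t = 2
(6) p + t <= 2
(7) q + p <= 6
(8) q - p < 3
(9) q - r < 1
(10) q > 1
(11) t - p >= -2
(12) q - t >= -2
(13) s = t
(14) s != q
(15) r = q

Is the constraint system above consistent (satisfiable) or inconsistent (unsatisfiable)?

From constraints 4, 13, and 15, s = t = r = q, so s = q. But constraint 14 says s ≠ q. Contradiction.

Unsatisfiable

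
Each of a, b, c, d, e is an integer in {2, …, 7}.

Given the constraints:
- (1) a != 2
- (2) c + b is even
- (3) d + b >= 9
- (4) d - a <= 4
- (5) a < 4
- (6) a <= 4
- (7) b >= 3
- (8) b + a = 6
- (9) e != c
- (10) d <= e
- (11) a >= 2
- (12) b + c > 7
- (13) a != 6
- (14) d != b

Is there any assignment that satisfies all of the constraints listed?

Take a = 3, b = 3, c = 7, d = 6, e = 6. Then constraint 3: d + b = 9; constraint 4: d - a = 3; constraint 8: b + a = 6, and every other listed constraint is also met.

Satisfiable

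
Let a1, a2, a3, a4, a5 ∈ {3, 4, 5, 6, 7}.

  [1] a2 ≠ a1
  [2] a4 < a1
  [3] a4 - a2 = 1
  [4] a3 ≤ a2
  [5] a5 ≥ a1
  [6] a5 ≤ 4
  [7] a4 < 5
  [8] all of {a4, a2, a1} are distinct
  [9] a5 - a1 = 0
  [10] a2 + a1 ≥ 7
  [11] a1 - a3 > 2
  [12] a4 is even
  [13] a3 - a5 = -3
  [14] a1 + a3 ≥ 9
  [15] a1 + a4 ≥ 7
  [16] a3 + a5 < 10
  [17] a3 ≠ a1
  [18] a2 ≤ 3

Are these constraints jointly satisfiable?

Unsatisfiable

From constraints 5 and 6: a1 ≤ a5 ≤ 4. From constraints 4 and 18: a3 ≤ a2 ≤ 3. Hence a1 + a3 ≤ 7. But constraint 14 requires a1 + a3 ≥ 9, and 9 > 7. Contradiction.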